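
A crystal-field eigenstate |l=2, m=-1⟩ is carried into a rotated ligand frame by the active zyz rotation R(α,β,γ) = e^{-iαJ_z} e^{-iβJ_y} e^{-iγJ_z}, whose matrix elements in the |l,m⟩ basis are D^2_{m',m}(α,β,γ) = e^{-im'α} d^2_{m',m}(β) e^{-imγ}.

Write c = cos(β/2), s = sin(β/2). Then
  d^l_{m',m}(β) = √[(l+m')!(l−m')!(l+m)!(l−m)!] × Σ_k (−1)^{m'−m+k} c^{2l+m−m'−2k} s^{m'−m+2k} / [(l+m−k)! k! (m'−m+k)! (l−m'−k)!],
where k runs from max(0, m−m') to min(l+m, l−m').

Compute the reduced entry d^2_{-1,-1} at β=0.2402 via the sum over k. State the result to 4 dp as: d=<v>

d=0.9291

d^2_{-1,-1}(β=0.2402) via the finite sum:
c=cos(0.240200/2)=0.992797, s=sin(0.240200/2)=0.119811; N=√[1·6·1·6]=6.000000
k∈{0,1} keeps every argument non-negative
  k=0: (−1)^0·6.0000/(6)·0.9928^4·0.1198^0 = +0.971496
  k=1: (−1)^1·6.0000/(2)·0.9928^2·0.1198^2 = -0.042446
d^2_{-1,-1}(0.2402) = +0.971496 -0.042446 = +0.929050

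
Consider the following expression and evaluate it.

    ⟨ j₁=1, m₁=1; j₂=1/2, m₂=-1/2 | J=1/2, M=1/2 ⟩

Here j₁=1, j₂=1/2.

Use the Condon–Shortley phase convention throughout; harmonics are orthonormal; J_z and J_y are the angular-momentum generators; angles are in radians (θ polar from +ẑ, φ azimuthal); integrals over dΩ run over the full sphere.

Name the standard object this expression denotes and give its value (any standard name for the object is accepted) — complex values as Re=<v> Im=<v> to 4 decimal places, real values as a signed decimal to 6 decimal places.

This is a Clebsch–Gordan (vector-coupling) coefficient.
√[2·1!1!0!/3! · 2!0!0!1!1!0!] = √(2/3)
  +(−1)^0/∏(0,1,0,0,1,0)! = 1  (running 1)
⟨..|..⟩ = √(2/3)·(1) = +0.816497

Clebsch–Gordan coefficient, +√(2/3) ≈ +0.816497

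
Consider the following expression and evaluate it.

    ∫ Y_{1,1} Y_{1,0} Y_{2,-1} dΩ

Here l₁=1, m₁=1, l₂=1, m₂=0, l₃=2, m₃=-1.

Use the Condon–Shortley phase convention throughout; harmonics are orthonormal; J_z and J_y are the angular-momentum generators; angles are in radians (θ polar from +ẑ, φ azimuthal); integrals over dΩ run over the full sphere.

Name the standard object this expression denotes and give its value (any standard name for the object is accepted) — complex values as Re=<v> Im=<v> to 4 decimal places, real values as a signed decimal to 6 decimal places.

This is a Gaunt coefficient — the integral of a triple product of spherical harmonics over the sphere.
m-sum 0 ✓  L=4 even ✓  0≤2≤2 ✓
Π(2lᵢ+1) = 3×3×5 = 45
triangle coeff Δ(1,1,2) = 1/30
Σ_t [0,0]: t=0:+1/1 = 1/1
(3j)²=2/15 [(1 1 2; 0 0 0)], sign=+1
Σ_t [0,0]: t=0:+1/2 = 1/2
(3j)²=1/10 [(1 1 2; 1 0 -1)], sign=-1
⇒ 4πI² = 3/5
I = (-1)√(3/5/(4π)) = -0.21850969

Gaunt coefficient, -0.218510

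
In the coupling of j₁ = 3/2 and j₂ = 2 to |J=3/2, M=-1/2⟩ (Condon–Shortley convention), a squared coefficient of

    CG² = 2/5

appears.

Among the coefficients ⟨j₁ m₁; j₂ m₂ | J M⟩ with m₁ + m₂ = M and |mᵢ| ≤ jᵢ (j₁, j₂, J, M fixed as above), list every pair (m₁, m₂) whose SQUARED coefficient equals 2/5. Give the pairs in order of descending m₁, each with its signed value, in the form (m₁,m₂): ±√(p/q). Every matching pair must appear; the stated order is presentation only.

Admissible pairs with m₁+m₂ = M = -1/2: (-3/2,1), (-1/2,0), (1/2,-1), (3/2,-2)
  (m₁,m₂)=(3/2,-2): CG² = 2/5, CG = +√(2/5)   ← matches the target
  (m₁,m₂)=(1/2,-1): CG² = 0/1, CG = 0
  (m₁,m₂)=(-1/2,0): CG² = 1/5, CG = −√(1/5)
  (m₁,m₂)=(-3/2,1): CG² = 2/5, CG = +√(2/5)   ← matches the target
Pairs with CG² = 2/5: (3/2,-2): +√(2/5); (-3/2,1): +√(2/5)

(3/2,-2): +√(2/5); (-3/2,1): +√(2/5)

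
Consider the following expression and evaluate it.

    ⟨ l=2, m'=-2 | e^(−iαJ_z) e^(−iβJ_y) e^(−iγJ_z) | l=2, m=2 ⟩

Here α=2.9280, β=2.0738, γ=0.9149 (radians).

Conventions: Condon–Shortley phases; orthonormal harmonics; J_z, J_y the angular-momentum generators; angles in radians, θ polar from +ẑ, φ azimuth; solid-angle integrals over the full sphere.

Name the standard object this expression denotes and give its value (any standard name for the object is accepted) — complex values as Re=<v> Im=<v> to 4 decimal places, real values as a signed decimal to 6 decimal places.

This is a Wigner D-matrix element — the rotation-matrix element ⟨l m'| R(α,β,γ) |l m⟩ in the angular-momentum basis.
D^2_{-2,2}(2.9280,2.0738,0.9149) = e^{-i·-2·2.9280}·d^2_{-2,2}(2.0738)·e^{-i·2·0.9149}. Compute d first:
c=cos(2.073800/2)=0.508891, s=sin(2.073800/2)=0.860831; N=√[1·24·24·1]=24.000000
Admissible k: 4..4 (factorial args all ≥0)
  k=4: (−1)^0·24.0000/(24)·0.5089^0·0.8608^4 = +0.549125
d^2_{-2,2}(2.0738) = +0.549125
D = (+0.910136-0.414311i)·(+0.549125)·(-0.256118-0.966646i) = -0.347922-0.424839i

Wigner D-matrix element, Re=-0.3479 Im=-0.4248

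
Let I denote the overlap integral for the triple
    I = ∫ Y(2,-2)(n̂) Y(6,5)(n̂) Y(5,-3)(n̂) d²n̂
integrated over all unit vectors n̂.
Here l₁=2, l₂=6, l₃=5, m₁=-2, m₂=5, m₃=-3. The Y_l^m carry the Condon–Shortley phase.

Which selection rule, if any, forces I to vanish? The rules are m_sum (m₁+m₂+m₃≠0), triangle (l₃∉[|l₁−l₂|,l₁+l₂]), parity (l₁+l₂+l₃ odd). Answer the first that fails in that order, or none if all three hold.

azimuthal sum: -2 + 5 − 3 = 0  ✓
4 ≤ 5 ≤ 8 (triangle on l)  ✓
L = 2 + 6 + 5 = 13 (odd)  ✗

parity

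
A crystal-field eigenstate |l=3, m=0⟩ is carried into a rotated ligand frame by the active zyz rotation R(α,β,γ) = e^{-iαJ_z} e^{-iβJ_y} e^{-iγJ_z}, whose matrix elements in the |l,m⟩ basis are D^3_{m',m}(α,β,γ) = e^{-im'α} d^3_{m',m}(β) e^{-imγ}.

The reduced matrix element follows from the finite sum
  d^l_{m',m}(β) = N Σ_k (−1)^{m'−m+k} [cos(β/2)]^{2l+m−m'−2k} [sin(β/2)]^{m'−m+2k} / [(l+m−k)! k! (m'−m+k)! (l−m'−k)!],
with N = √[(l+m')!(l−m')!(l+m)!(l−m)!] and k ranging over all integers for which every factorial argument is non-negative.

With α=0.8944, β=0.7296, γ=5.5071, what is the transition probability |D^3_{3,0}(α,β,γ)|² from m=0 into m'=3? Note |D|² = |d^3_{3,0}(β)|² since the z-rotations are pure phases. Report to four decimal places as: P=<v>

First d^3_{3,0}(β=0.7296), then the phase factors e^{-i(3)α} and e^{-i(0)γ}:
With c≡cos(β/2)=0.934195 and s≡sin(β/2)=0.356762, N=[720·1·6·6]^{1/2}=160.996894
The bounds max(0,m−m')=0 and min(l+m,l−m')=0 give 1 term
  k=0: (−1)^3·160.9969/(36)·0.9342^3·0.3568^3 = -0.165564
d^3_{3,0}(0.7296) = -0.165564
|D^3_{3,0}|² = |d^3_{3,0}(β)|² = (-0.165564)² = 0.027411 (the z-rotation phases have unit modulus)

P=0.0274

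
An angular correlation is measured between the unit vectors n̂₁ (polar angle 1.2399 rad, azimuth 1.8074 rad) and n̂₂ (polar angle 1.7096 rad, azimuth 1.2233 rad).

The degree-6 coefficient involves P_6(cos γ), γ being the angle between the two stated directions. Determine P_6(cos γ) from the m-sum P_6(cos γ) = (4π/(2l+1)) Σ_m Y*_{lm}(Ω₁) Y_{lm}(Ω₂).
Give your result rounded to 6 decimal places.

-0.240994

Expand P_6 via completeness: Σ_{m} conj(Y_{6,m}) at Ω₁ times Y_{6,m} at Ω₂ —
  [-6]  conj(Y_{6,-6})(Ω₁) = -0.052060-0.341746i ; Y_{6,-6}(Ω₂) = +0.224206-0.396923i ; Δ = -0.147319-0.055958i
  [-5]  conj(Y_{6,-5})(Ω₁) = -0.380829+0.155554i ; Y_{6,-5}(Ω₂) = -0.217556-0.036603i ; Δ = +0.088546-0.019902i
  [-4]  conj(Y_{6,-4})(Ω₁) = +0.026881+0.037307i ; Y_{6,-4}(Ω₂) = -0.048728-0.266555i ; Δ = +0.008634-0.008983i
  [-3]  conj(Y_{6,-3})(Ω₁) = -0.214541+0.249699i ; Y_{6,-3}(Ω₂) = -0.210918+0.123101i ; Δ = +0.014512-0.079076i
  [-2]  conj(Y_{6,-2})(Ω₁) = +0.138027+0.070671i ; Y_{6,-2}(Ω₂) = -0.163785-0.136558i ; Δ = -0.012956-0.030424i
  [-1]  conj(Y_{6,-1})(Ω₁) = -0.065310+0.270860i ; Y_{6,-1}(Ω₂) = -0.085314+0.235549i ; Δ = -0.058229-0.038492i
  [+0]  conj(Y_{6,0})(Ω₁) = +0.180868-0.000000i ; Y_{6,0}(Ω₂) = -0.197306+0.000000i ; Δ = -0.035686+0.000000i
  [+1]  conj(Y_{6,1})(Ω₁) = +0.065310+0.270860i ; Y_{6,1}(Ω₂) = +0.085314+0.235549i ; Δ = -0.058229+0.038492i
  [+2]  conj(Y_{6,2})(Ω₁) = +0.138027-0.070671i ; Y_{6,2}(Ω₂) = -0.163785+0.136558i ; Δ = -0.012956+0.030424i
  [+3]  conj(Y_{6,3})(Ω₁) = +0.214541+0.249699i ; Y_{6,3}(Ω₂) = +0.210918+0.123101i ; Δ = +0.014512+0.079076i
  [+4]  conj(Y_{6,4})(Ω₁) = +0.026881-0.037307i ; Y_{6,4}(Ω₂) = -0.048728+0.266555i ; Δ = +0.008634+0.008983i
  [+5]  conj(Y_{6,5})(Ω₁) = +0.380829+0.155554i ; Y_{6,5}(Ω₂) = +0.217556-0.036603i ; Δ = +0.088546+0.019902i
  [+6]  conj(Y_{6,6})(Ω₁) = -0.052060+0.341746i ; Y_{6,6}(Ω₂) = +0.224206+0.396923i ; Δ = -0.147319+0.055958i
Total Σ_m = -0.249310-0.000000i. Multiply by 0.966644: -0.240994-0.000000i. P_6(cos γ) = -0.240994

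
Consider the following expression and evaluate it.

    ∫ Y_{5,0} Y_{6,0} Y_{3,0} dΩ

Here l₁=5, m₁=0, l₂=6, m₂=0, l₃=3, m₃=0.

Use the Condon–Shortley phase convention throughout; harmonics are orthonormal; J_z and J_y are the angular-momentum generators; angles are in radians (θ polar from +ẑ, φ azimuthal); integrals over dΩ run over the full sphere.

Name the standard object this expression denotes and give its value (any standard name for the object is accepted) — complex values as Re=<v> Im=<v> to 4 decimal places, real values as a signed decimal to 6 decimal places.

Gaunt coefficient, +0.145631

This is a Gaunt coefficient — the integral of a triple product of spherical harmonics over the sphere.
Rules hold: Σm=0, L=14 even, 1≤3≤11.
N = 11·13·7 = 1001
Δ = 8!·2!·4!/15! = 1/675675
Racah Σ t=3..5: t=3:−1/8640 t=4:+1/2304 t=5:−1/8640 = 7/34560
⇒ 3j(5 6 3; 0 0 0)² = 7/429, sgn -1
(m-triple is (0,0,0) — same symbol as above.)
4πI² = N·(3j₀)²·(3jₘ)² = 343/1287
I = +1·√(0.266511/4π) = 0.14563067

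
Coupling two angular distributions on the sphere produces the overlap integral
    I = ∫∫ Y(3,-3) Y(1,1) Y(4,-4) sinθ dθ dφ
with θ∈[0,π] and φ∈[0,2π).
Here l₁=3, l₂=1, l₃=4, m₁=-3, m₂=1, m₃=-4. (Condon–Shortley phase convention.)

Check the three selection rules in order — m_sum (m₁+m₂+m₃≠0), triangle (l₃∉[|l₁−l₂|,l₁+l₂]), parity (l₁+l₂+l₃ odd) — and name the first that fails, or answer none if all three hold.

m_sum

azimuthal sum: -3 + 1 − 4 = -6  ✗
2 ≤ 4 ≤ 4 (triangle on l)
L = 3 + 1 + 4 = 8 (even)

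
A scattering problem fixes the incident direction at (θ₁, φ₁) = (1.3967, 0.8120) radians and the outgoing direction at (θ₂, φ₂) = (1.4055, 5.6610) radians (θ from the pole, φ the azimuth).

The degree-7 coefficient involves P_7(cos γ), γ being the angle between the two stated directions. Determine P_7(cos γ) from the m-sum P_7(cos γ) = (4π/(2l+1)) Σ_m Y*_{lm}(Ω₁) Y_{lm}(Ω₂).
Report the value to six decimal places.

Summing Y*_{l m}(θ₁,φ₁)·Y_{l m}(θ₂,φ₂) over m ∈ [−7, 7]; prefactor 4π/(2·7+1) = 0.837758:
  m=-7: Y*=(0.371168, -0.253486)  Y=(-0.158779, -0.425582)  product (-0.166813, -0.117714)
  m=-6: Y*=(0.047010, -0.292022)  Y=(-0.235352, -0.158100)  product (-0.057232, 0.061296)
  m=-5: Y*=(0.125905, 0.164802)  Y=(0.221906, -0.006807)  product (0.029061, 0.035713)
  m=-4: Y*=(0.310393, 0.033153)  Y=(0.240431, -0.183861)  product (0.080724, -0.049098)
  m=-3: Y*=(-0.092398, 0.078713)  Y=(-0.040782, 0.133845)  product (-0.006767, -0.015577)
  m=-2: Y*=(-0.016536, 0.310505)  Y=(0.097397, 0.287701)  product (-0.090943, 0.025485)
  m=-1: Y*=(-0.059881, -0.063154)  Y=(-0.086996, -0.062394)  product (0.001269, 0.009230)
  m=+0: Y*=(-0.309433, -0.000000)  Y=(-0.303040, 0.000000)  product (0.093770, 0.000000)
  m=+1: Y*=(0.059881, -0.063154)  Y=(0.086996, -0.062394)  product (0.001269, -0.009230)
  m=+2: Y*=(-0.016536, -0.310505)  Y=(0.097397, -0.287701)  product (-0.090943, -0.025485)
  m=+3: Y*=(0.092398, 0.078713)  Y=(0.040782, 0.133845)  product (-0.006767, 0.015577)
  m=+4: Y*=(0.310393, -0.033153)  Y=(0.240431, 0.183861)  product (0.080724, 0.049098)
  m=+5: Y*=(-0.125905, 0.164802)  Y=(-0.221906, -0.006807)  product (0.029061, -0.035713)
  m=+6: Y*=(0.047010, 0.292022)  Y=(-0.235352, 0.158100)  product (-0.057232, -0.061296)
  m=+7: Y*=(-0.371168, -0.253486)  Y=(0.158779, -0.425582)  product (-0.166813, 0.117714)
Σ over m = (-0.327633, 0.000000); ×(4π/15) → (-0.274478, 0.000000). Real part: -0.274478

-0.274478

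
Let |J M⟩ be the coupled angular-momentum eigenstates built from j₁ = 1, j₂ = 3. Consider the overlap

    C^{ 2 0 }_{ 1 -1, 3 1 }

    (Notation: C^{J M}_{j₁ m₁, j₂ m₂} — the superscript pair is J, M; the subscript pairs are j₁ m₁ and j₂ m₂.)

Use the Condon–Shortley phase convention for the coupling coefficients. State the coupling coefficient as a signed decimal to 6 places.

triangle: 2!×0!×4!/7! = 48/5040
(j±m)!: 0!×2!×4!×2!×2!×2! = 384
prefactor² = (2J+1)×Δ×N² = 128/7
  k=2: +1/(2!×0!×0!×2!×0!×2!) = 1/8
Σ = 1/8  ⇒  CG² = 128/7×(1/8)² = 2/7
CG = +√(2/7) = +0.534522

+0.534522  (= +√(2/7))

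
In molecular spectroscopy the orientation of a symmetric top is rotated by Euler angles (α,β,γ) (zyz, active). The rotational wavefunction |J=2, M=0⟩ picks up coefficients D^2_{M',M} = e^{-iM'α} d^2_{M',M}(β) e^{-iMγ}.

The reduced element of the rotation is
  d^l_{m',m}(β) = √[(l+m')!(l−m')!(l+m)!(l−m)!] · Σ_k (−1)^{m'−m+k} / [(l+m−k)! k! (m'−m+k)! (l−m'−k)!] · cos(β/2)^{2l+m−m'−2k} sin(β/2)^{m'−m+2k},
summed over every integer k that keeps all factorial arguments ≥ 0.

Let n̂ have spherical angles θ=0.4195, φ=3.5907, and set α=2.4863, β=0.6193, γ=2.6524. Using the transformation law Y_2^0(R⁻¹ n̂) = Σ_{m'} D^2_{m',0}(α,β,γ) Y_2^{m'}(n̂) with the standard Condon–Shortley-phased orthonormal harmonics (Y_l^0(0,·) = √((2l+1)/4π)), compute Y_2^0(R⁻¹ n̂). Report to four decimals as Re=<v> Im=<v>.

Re=0.3682 Im=0.0000

Need the full column D^2_{m',0} for m'=−2..2 at α=2.4863, β=0.6193, γ=2.6524.
cos(β/2)=0.952440, sin(β/2)=0.304725
d^2_{-2,0}: single k=2 term ⇒ +0.206333;  D = +0.053086-0.199387i
d^2_{-1,0}: k∈[1..2] ⇒ +0.644907 -0.066014 = +0.578893;  D = -0.458987+0.352772i
d^2_{0,0}: k∈[0..2] ⇒ +0.822907 -0.336940 +0.008623 = +0.494590;  D = +0.494590+0.000000i
d^2_{1,0}: k∈[0..1] ⇒ -0.644907 +0.066014 = -0.578893;  D = +0.458987+0.352772i
d^2_{2,0}: single k=0 term ⇒ +0.206333;  D = +0.053086+0.199387i
Y_2^{m'}(θ=0.4195,φ=3.5907) and Σ D·Y over m':
  (+0.0531-0.1994i)·(+0.0399-0.0501i)  (-0.4590+0.3528i)·(-0.2589+0.1248i)  (+0.4946+0.0000i)·(+0.4738+0.0000i)  (+0.4590+0.3528i)·(+0.2589+0.1248i)  (+0.0531+0.1994i)·(+0.0399+0.0501i)
Y_2^0(R⁻¹ n̂) = +0.368210-0.000000i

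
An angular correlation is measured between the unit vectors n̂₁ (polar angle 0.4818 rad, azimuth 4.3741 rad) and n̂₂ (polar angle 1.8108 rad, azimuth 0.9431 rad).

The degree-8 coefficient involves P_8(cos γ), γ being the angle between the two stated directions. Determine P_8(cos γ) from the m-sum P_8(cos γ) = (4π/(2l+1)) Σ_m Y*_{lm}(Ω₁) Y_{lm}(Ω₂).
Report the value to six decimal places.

Expand P_8 via completeness: Σ_{m} conj(Y_{8,m}) at Ω₁ times Y_{8,m} at Ω₂ —
  [-8]  conj(Y_{8,-8})(Ω₁) = -0.000993-0.000462i ; Y_{8,-8}(Ω₂) = +0.124280-0.389073i ; Δ = -0.000303+0.000329i
  [-7]  conj(Y_{8,-7})(Ω₁) = +0.005855-0.005996i ; Y_{8,-7}(Ω₂) = -0.379705+0.125205i ; Δ = -0.001473+0.003010i
  [-6]  conj(Y_{8,-6})(Ω₁) = +0.017793+0.036009i ; Y_{8,-6}(Ω₂) = -0.039094-0.028181i ; Δ = +0.000319-0.001909i
  [-5]  conj(Y_{8,-5})(Ω₁) = -0.134164+0.016266i ; Y_{8,-5}(Ω₂) = +0.001119+0.359741i ; Δ = -0.006002-0.048246i
  [-4]  conj(Y_{8,-4})(Ω₁) = +0.069597-0.314713i ; Y_{8,-4}(Ω₂) = +0.063614-0.046460i ; Δ = -0.010194-0.023254i
  [-3]  conj(Y_{8,-3})(Ω₁) = +0.433879+0.269566i ; Y_{8,-3}(Ω₂) = +0.299757+0.096779i ; Δ = +0.103970+0.122795i
  [-2]  conj(Y_{8,-2})(Ω₁) = -0.322915+0.259306i ; Y_{8,-2}(Ω₂) = -0.040958-0.125525i ; Δ = +0.045776+0.029913i
  [-1]  conj(Y_{8,-1})(Ω₁) = +0.038942+0.110689i ; Y_{8,-1}(Ω₂) = +0.170554-0.235055i ; Δ = +0.032660+0.009725i
  [+0]  conj(Y_{8,0})(Ω₁) = -0.461241-0.000000i ; Y_{8,0}(Ω₂) = -0.146943+0.000000i ; Δ = +0.067776+0.000000i
  [+1]  conj(Y_{8,1})(Ω₁) = -0.038942+0.110689i ; Y_{8,1}(Ω₂) = -0.170554-0.235055i ; Δ = +0.032660-0.009725i
  [+2]  conj(Y_{8,2})(Ω₁) = -0.322915-0.259306i ; Y_{8,2}(Ω₂) = -0.040958+0.125525i ; Δ = +0.045776-0.029913i
  [+3]  conj(Y_{8,3})(Ω₁) = -0.433879+0.269566i ; Y_{8,3}(Ω₂) = -0.299757+0.096779i ; Δ = +0.103970-0.122795i
  [+4]  conj(Y_{8,4})(Ω₁) = +0.069597+0.314713i ; Y_{8,4}(Ω₂) = +0.063614+0.046460i ; Δ = -0.010194+0.023254i
  [+5]  conj(Y_{8,5})(Ω₁) = +0.134164+0.016266i ; Y_{8,5}(Ω₂) = -0.001119+0.359741i ; Δ = -0.006002+0.048246i
  [+6]  conj(Y_{8,6})(Ω₁) = +0.017793-0.036009i ; Y_{8,6}(Ω₂) = -0.039094+0.028181i ; Δ = +0.000319+0.001909i
  [+7]  conj(Y_{8,7})(Ω₁) = -0.005855-0.005996i ; Y_{8,7}(Ω₂) = +0.379705+0.125205i ; Δ = -0.001473-0.003010i
  [+8]  conj(Y_{8,8})(Ω₁) = -0.000993+0.000462i ; Y_{8,8}(Ω₂) = +0.124280+0.389073i ; Δ = -0.000303-0.000329i
Accumulated sum +0.397282+0.000000i; after 4π/(2l+1) scaling, +0.293670+0.000000i ⇒ P_8 = 0.293670

0.293670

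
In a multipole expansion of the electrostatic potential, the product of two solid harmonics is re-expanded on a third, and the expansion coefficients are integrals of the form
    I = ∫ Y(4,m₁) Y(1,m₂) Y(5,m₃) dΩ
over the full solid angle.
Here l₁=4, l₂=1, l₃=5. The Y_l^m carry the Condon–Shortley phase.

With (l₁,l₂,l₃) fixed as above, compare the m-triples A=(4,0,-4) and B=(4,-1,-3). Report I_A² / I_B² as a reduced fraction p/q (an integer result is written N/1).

l's match ⇒ only the (l;m) 3-j factors differ between A and B.
A: triangle coeff Δ(4,1,5) = 1/495; Σ_t [0,0]: t=0:+1/40320 = 1/40320; (3j)²=1/55 [(4 1 5; 4 0 -4)], sign=-1
B: triangle coeff Δ(4,1,5) = 1/495; Σ_t [0,0]: t=0:+1/80640 = 1/80640; (3j)²=1/495 [(4 1 5; 4 -1 -3)], sign=+1
I_A²/I_B² = (1/55)/(1/495) = 9/1

9/1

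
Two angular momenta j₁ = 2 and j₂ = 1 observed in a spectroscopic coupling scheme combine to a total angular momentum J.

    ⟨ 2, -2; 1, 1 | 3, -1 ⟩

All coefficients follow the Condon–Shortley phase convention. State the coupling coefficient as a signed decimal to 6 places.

triangle: 0!·4!·2!/7! = 48/5040
(j±m)!: 0!·4!·2!·0!·2!·4! = 2304
prefactor² = (2J+1)·Δ·N² = 768/5
  k=0: +1/(0!·0!·4!·2!·0!·0!) = 1/48
Σ = 1/48  ⇒  CG² = 768/5·(1/48)² = 1/15
CG = +√(1/15) = +0.258199

+0.258199  (= +√(1/15))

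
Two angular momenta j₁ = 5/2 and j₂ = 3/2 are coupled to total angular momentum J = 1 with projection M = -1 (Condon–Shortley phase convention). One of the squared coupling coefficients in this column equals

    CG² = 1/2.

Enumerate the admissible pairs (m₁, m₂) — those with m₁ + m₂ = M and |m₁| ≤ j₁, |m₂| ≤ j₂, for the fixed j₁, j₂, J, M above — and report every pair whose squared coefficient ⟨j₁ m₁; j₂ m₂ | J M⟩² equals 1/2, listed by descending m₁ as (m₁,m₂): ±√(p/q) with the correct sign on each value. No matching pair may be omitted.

Admissible pairs with m₁+m₂ = M = -1: (-5/2,3/2), (-3/2,1/2), (-1/2,-1/2), (1/2,-3/2)
  (m₁,m₂)=(1/2,-3/2): CG² = 1/20, CG = +√(1/20)
  (m₁,m₂)=(-1/2,-1/2): CG² = 3/20, CG = −√(3/20)
  (m₁,m₂)=(-3/2,1/2): CG² = 3/10, CG = +√(3/10)
  (m₁,m₂)=(-5/2,3/2): CG² = 1/2, CG = −√(1/2)   ← matches the target
Pairs with CG² = 1/2: (-5/2,3/2): −√(1/2)

(-5/2,3/2): −√(1/2)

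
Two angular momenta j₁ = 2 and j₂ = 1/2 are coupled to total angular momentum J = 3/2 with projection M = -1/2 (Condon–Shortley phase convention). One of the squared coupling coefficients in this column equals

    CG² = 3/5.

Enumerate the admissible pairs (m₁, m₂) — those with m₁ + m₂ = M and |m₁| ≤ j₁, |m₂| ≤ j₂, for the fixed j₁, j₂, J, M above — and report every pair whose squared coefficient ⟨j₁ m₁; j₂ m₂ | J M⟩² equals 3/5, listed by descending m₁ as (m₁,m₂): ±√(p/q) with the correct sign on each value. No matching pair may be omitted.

(-1,1/2): −√(3/5)

Admissible pairs with m₁+m₂ = M = -1/2: (-1,1/2), (0,-1/2)
  (m₁,m₂)=(0,-1/2): CG² = 2/5, CG = +√(2/5)
  (m₁,m₂)=(-1,1/2): CG² = 3/5, CG = −√(3/5)   ← matches the target
Pairs with CG² = 3/5: (-1,1/2): −√(3/5)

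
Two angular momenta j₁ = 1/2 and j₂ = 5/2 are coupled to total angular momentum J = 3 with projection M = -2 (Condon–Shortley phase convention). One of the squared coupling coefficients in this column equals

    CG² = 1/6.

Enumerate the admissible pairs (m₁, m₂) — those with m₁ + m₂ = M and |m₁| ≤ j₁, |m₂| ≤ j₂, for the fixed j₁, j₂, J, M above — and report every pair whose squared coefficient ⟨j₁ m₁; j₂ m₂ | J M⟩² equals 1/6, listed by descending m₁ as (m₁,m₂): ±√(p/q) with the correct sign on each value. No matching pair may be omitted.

(1/2,-5/2): +√(1/6)

Admissible pairs with m₁+m₂ = M = -2: (-1/2,-3/2), (1/2,-5/2)
  (m₁,m₂)=(1/2,-5/2): CG² = 1/6, CG = +√(1/6)   ← matches the target
  (m₁,m₂)=(-1/2,-3/2): CG² = 5/6, CG = +√(5/6)
Pairs with CG² = 1/6: (1/2,-5/2): +√(1/6)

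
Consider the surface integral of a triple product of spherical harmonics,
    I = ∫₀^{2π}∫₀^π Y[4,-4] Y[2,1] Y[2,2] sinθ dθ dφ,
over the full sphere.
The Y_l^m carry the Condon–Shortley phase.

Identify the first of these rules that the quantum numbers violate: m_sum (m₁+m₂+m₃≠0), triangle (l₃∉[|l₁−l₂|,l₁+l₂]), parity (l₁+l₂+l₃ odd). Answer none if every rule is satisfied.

m₁+m₂+m₃ = -4 + 1 + 2 = -1  ✗
triangle: |4−2|=2 ≤ l₃=2 ≤ 4+2=6
parity: l₁+l₂+l₃ = 8 is even

m_sum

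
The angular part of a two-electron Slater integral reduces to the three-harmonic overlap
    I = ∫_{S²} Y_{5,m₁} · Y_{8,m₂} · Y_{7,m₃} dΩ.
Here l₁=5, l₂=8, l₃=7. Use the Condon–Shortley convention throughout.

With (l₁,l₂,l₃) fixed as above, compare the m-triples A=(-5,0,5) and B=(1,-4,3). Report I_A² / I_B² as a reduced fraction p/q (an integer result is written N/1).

Same 5,8,7: normalisation and zero-m 3j drop out of the ratio.
A: Δ: 6! 4! 10! / 21! → 1/814773960; sum: t=6:+1/1393459200 = 1/1393459200; 3j²(5 8 7; -5 0 5) = Δ·Π!·Σ² = 15/4199  (sign +1)
B: Δ: 6! 4! 10! / 21! → 1/814773960; sum: t=0:+1/298598400 t=1:−1/21772800 t=2:+1/15482880 t=3:−1/78382080 t=4:+1/4180377600 = 17/1791590400; 3j²(5 8 7; 1 -4 3) = Δ·Π!·Σ² = 17/8892  (sign +1)
I_A²/I_B² = (15/4199)/(17/8892) = 540/289

540/289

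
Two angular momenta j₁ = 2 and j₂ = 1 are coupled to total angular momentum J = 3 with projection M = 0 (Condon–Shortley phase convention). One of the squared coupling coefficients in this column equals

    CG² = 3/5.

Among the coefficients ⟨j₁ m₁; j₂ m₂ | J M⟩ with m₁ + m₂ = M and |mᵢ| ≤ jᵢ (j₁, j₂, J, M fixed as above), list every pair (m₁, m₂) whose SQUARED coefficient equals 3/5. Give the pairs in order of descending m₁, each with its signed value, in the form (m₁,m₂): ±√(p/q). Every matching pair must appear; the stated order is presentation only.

Admissible pairs with m₁+m₂ = M = 0: (-1,1), (0,0), (1,-1)
  (m₁,m₂)=(1,-1): CG² = 1/5, CG = +√(1/5)
  (m₁,m₂)=(0,0): CG² = 3/5, CG = +√(3/5)   ← matches the target
  (m₁,m₂)=(-1,1): CG² = 1/5, CG = +√(1/5)
Pairs with CG² = 3/5: (0,0): +√(3/5)

(0,0): +√(3/5)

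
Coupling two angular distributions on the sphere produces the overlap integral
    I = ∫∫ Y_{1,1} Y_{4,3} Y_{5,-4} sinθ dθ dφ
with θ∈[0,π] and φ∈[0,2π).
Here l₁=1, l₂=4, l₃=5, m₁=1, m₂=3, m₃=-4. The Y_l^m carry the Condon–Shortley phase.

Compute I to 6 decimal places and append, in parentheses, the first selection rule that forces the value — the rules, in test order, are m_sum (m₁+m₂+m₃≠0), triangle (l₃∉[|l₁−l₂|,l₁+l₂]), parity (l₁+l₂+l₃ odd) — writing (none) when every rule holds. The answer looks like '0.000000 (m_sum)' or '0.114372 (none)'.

Checks pass: Σm=0; 10 even; l₃=5∈[3,5].
(2·1+1)(2·4+1)(2·5+1) = 297
Δ: 0! 2! 8! / 11! → 1/495
sum: t=0:+1/576 = 1/576
3j²(1 4 5; 0 0 0) = Δ·Π!·Σ² = 5/99  (sign -1)
sum: t=0:+1/10080 = 1/10080
3j²(1 4 5; 1 3 -4) = Δ·Π!·Σ² = 4/55  (sign -1)
combine: 4πI² = 297·5/99·4/55 = 12/11
take √, sign +1: I = 0.29463840
No selection rule forces the value: the integral is nonzero (none).

0.294638 (none)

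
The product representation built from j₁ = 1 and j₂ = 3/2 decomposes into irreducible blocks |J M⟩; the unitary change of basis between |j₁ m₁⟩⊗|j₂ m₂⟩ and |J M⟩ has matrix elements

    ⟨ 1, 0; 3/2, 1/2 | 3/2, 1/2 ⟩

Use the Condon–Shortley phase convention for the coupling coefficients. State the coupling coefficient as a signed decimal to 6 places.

j₁+j₂−J=1  J+j₁−j₂=1  J−j₁+j₂=2  j₁+j₂+J+1=5
(j₁±m₁, j₂±m₂, J±M) = (1,1,2,1,2,1)
P² = 4/15
sum k=0..1:
  [0] +1/2 = 1/2
  [1] −1/1 = -1
S = -1/2
C² = P²·S² = 1/15 ; C = -0.258199

-0.258199  (= −√(1/15))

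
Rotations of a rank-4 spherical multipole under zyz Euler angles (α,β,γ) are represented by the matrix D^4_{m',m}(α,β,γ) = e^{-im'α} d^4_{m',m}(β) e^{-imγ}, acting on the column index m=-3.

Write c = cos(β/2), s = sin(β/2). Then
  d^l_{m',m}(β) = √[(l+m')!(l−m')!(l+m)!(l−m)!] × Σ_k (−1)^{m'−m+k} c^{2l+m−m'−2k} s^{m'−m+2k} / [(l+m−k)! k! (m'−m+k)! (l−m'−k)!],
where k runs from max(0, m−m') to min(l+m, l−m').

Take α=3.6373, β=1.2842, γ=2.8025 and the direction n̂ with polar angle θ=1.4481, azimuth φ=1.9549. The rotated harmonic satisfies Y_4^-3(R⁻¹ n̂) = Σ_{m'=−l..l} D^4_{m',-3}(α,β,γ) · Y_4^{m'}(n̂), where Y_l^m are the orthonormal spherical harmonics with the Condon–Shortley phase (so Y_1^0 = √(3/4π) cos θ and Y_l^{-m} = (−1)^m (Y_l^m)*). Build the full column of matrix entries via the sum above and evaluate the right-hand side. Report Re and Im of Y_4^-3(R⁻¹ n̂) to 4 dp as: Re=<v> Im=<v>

Need the full column D^4_{m',-3} for m'=−4..4 at α=3.6373, β=1.2842, γ=2.8025.
cos(β/2)=0.800840, sin(β/2)=0.598879
d^4_{-4,-3}: single k=1 term ⇒ +0.357852;  D = -0.203605-0.294284i
d^4_{-3,-3}: k∈[0..1] ⇒ +0.169186 -0.662292 = -0.493106;  D = -0.439672-0.223252i
d^4_{-2,-3}: k∈[0..1] ⇒ -0.473394 +0.794200 = +0.320806;  D = -0.320699+0.008296i
d^4_{-1,-3}: k∈[0..1] ⇒ +0.750969 -0.699933 = +0.051035;  D = +0.044250-0.025428i
d^4_{0,-3}: k∈[0..1] ⇒ -0.837160 +0.468161 = -0.369000;  D = +0.193977-0.313901i
d^4_{1,-3}: k∈[0..1] ⇒ +0.699933 -0.234852 = +0.465082;  D = +0.026872-0.464305i
d^4_{2,-3}: k∈[0..1] ⇒ -0.444136 +0.082791 = -0.361345;  D = -0.153223-0.327251i
d^4_{3,-3}: k∈[0..1] ⇒ +0.207120 -0.016547 = +0.190573;  D = -0.153177-0.113380i
d^4_{4,-3}: single k=0 term ⇒ -0.062584;  D = -0.061958-0.008825i
Y_4^{m'}(θ=1.4481,φ=1.9549) and Σ D·Y over m':
  (-0.2036-0.2943i)·(+0.0148-0.4291i)  (-0.4397-0.2233i)·(+0.1368+0.0609i)  (-0.3207+0.0083i)·(+0.2121-0.2050i)  (+0.0442-0.0254i)·(+0.0623+0.1542i)  (+0.1940-0.3139i)·(+0.2707+0.0000i)  (+0.0269-0.4643i)·(-0.0623+0.1542i)  (-0.1532-0.3273i)·(+0.2121+0.2050i)  (-0.1532-0.1134i)·(-0.1368+0.0609i)  (-0.0620-0.0088i)·(+0.0148+0.4291i)
Y_4^-3(R⁻¹ n̂) = -0.047767-0.074765i

Re=-0.0478 Im=-0.0748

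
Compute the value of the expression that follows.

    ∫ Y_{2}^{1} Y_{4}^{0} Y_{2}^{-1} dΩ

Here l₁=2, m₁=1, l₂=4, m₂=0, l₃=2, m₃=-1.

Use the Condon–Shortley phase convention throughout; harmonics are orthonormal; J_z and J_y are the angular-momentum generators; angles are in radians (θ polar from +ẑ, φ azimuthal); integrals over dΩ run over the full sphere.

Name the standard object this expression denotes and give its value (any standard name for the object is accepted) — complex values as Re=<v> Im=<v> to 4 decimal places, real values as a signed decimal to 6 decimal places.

Gaunt coefficient, +0.161197

This is a Gaunt coefficient — the integral of a triple product of spherical harmonics over the sphere.
Rules hold: Σm=0, L=8 even, 2≤2≤6.
N = 5·9·5 = 225
Δ = 4!·0!·4!/9! = 1/630
Racah Σ t=2..2: t=2:+1/16 = 1/16
⇒ 3j(2 4 2; 0 0 0)² = 2/35, sgn +1
Racah Σ t=1..1: t=1:−1/36 = -1/36
⇒ 3j(2 4 2; 1 0 -1)² = 8/315, sgn +1
4πI² = N·(3j₀)²·(3jₘ)² = 16/49
I = +1·√(0.326531/4π) = 0.16119702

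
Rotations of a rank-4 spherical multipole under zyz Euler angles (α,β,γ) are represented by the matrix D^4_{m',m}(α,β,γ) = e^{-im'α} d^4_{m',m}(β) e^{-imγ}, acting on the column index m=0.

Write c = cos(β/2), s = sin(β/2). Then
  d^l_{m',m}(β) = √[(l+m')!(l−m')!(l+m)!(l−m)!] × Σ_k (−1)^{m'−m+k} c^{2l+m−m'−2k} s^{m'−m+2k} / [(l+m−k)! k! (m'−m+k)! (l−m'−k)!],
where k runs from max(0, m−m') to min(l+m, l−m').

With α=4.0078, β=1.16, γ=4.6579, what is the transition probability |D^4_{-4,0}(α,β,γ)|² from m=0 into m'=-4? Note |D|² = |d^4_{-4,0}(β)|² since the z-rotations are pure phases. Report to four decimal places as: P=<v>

P=0.1365

D^4_{-4,0}(4.0078,1.1600,4.6579) = e^{-i·-4·4.0078}·d^4_{-4,0}(1.1600)·e^{-i·0·4.6579}. Compute d first:
With c≡cos(β/2)=0.836463 and s≡sin(β/2)=0.548024, N=[1·40320·24·24]^{1/2}=4819.161753
k∈{4} keeps every argument non-negative
  k=4: (−1)^0·4819.1618/(576)·0.8365^4·0.5480^4 = +0.369431
d^4_{-4,0}(1.1600) = +0.369431
|D^4_{-4,0}|² = |d^4_{-4,0}(β)|² = (+0.369431)² = 0.136479 (the z-rotation phases have unit modulus)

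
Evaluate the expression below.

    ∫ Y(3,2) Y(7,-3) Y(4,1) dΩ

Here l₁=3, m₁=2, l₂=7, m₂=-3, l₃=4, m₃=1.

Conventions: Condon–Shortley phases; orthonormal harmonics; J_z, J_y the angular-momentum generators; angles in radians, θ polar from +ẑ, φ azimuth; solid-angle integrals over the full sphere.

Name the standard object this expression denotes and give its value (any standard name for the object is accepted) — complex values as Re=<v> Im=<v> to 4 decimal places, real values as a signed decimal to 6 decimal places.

Gaunt coefficient, -0.213926

This is a Gaunt coefficient — the integral of a triple product of spherical harmonics over the sphere.
Rules hold: Σm=0, L=14 even, 4≤4≤10.
N = 7·15·9 = 945
Δ = 6!·0!·8!/15! = 1/45045
Racah Σ t=3..3: t=3:−1/20736 = -1/20736
⇒ 3j(3 7 4; 0 0 0)² = 35/1287, sgn -1
Racah Σ t=1..1: t=1:−1/86400 = -1/86400
⇒ 3j(3 7 4; 2 -3 1)² = 16/715, sgn +1
4πI² = N·(3j₀)²·(3jₘ)² = 11760/20449
I = -1·√(0.575089/4π) = -0.21392557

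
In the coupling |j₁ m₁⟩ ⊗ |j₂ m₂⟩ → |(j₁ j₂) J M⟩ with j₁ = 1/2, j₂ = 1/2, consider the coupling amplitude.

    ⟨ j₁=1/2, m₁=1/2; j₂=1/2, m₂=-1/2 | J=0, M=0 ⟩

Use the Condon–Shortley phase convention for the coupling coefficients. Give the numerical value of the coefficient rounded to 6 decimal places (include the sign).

√[1·1!0!0!/2! · 1!0!0!1!0!0!] = √(1/2)
  +(−1)^0/∏(0,1,0,0,0,0)! = 1  (running 1)
⟨..|..⟩ = √(1/2)·(1) = +0.707107

+0.707107  (= +√(1/2))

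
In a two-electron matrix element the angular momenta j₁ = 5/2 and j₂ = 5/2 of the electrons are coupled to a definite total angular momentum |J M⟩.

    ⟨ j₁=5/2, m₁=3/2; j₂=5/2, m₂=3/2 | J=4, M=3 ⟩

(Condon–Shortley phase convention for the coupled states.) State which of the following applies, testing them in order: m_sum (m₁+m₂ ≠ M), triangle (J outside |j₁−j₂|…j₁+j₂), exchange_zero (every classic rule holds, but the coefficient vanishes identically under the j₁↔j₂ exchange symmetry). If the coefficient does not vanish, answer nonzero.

exchange_zero

m-sum: m₁+m₂ = 3/2+3/2 = 3, M = 3  ✓
triangle: |j₁−j₂| = 0 ≤ J = 4 ≤ j₁+j₂ = 5  ✓
exchange: j₁=j₂ and m₁=m₂, and (−1)^(j₁+j₂−J) = (−1)^1 = −1 forces ⟨j₁m₁;j₂m₂|JM⟩ = −⟨j₂m₂;j₁m₁|JM⟩ = −⟨j₁m₁;j₂m₂|JM⟩ ⇒ the coefficient vanishes identically
Racah sum check: Σ_k collapses to 0 ⇒ CG = 0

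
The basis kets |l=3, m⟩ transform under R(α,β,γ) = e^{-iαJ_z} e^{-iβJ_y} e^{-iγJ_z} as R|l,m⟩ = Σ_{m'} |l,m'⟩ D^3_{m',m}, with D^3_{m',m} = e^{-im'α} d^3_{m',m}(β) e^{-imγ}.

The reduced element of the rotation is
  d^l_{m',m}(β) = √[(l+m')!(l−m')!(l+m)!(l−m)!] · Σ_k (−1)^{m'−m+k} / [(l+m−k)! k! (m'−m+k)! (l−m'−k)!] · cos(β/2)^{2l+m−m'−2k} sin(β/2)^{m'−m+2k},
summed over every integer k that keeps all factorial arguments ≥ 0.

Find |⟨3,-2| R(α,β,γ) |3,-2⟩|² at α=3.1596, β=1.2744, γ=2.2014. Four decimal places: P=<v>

P=0.2200

First d^3_{-2,-2}(β=1.2744), then the phase factors e^{-i(-2)α} and e^{-i(-2)γ}:
With c≡cos(β/2)=0.803765 and s≡sin(β/2)=0.594947, N=[1·120·1·120]^{1/2}=120.000000
k∈{0,1} keeps every argument non-negative
  k=0: (−1)^0·120.0000/(120)·0.8038^6·0.5949^0 = +0.269633
  k=1: (−1)^1·120.0000/(24)·0.8038^4·0.5949^2 = -0.738657
d^3_{-2,-2}(1.2744) = +0.269633 -0.738657 = -0.469023
|D^3_{-2,-2}|² = |d^3_{-2,-2}(β)|² = (-0.469023)² = 0.219983 (the z-rotation phases have unit modulus)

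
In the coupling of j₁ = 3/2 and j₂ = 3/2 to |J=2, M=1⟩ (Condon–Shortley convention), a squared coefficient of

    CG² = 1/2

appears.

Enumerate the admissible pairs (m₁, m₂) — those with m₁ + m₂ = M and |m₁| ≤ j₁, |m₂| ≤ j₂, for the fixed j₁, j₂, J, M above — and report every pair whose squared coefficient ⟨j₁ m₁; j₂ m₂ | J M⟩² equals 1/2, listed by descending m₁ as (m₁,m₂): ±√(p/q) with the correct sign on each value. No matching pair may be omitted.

(3/2,-1/2): +√(1/2); (-1/2,3/2): −√(1/2)

Admissible pairs with m₁+m₂ = M = 1: (-1/2,3/2), (1/2,1/2), (3/2,-1/2)
  (m₁,m₂)=(3/2,-1/2): CG² = 1/2, CG = +√(1/2)   ← matches the target
  (m₁,m₂)=(1/2,1/2): CG² = 0/1, CG = 0
  (m₁,m₂)=(-1/2,3/2): CG² = 1/2, CG = −√(1/2)   ← matches the target
Pairs with CG² = 1/2: (3/2,-1/2): +√(1/2); (-1/2,3/2): −√(1/2)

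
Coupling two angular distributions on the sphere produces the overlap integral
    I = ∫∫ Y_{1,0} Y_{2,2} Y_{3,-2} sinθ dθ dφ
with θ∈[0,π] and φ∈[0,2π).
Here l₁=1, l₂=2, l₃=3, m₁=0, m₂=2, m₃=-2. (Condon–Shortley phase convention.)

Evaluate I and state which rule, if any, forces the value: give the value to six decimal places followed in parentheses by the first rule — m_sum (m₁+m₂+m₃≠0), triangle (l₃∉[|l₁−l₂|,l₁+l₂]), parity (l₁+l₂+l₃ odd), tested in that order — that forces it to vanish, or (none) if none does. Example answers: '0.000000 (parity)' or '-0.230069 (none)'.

Rules hold: Σm=0, L=6 even, 1≤3≤3.
N = 3·5·7 = 105
Δ = 0!·2!·4!/7! = 1/105
Racah Σ t=0..0: t=0:+1/4 = 1/4
⇒ 3j(1 2 3; 0 0 0)² = 3/35, sgn -1
Racah Σ t=0..0: t=0:+1/24 = 1/24
⇒ 3j(1 2 3; 0 2 -2)² = 1/21, sgn -1
4πI² = N·(3j₀)²·(3jₘ)² = 3/7
I = +1·√(0.428571/4π) = 0.18467439
No selection rule forces the value: the integral is nonzero (none).

0.184674 (none)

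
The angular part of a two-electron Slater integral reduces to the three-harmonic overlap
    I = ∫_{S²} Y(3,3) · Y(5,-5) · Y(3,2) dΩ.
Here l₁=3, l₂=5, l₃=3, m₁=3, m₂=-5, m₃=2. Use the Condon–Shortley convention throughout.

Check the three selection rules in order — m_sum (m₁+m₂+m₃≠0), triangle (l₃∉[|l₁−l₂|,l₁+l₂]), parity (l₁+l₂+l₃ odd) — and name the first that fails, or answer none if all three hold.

m₁+m₂+m₃ = 3 − 5 + 2 = 0  ✓
triangle: |3−5|=2 ≤ l₃=3 ≤ 3+5=8  ✓
parity: l₁+l₂+l₃ = 11 is odd  ✗

parity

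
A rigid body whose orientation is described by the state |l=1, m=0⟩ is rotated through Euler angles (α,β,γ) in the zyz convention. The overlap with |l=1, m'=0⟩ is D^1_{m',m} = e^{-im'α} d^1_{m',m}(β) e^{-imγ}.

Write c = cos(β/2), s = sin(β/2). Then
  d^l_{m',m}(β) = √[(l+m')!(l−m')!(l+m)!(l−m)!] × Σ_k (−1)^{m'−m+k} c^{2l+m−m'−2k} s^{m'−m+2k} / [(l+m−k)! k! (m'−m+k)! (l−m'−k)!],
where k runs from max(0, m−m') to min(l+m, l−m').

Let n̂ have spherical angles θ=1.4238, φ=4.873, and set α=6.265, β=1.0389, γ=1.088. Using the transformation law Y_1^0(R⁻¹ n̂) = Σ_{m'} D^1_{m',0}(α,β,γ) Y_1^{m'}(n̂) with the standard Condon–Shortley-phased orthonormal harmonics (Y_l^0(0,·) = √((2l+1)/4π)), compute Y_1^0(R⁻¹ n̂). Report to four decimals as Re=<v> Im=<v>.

Re=0.1104 Im=0.0000

Need the full column D^1_{m',0} for m'=−1..1 at α=6.2650, β=1.0389, γ=1.0880.
cos(β/2)=0.868092, sin(β/2)=0.496403
d^1_{-1,0}: single k=1 term ⇒ +0.609418;  D = +0.609317-0.011082i
d^1_{0,0}: k∈[0..1] ⇒ +0.753584 -0.246416 = +0.507169;  D = +0.507169+0.000000i
d^1_{1,0}: single k=0 term ⇒ -0.609418;  D = -0.609317-0.011082i
Y_1^{m'}(θ=1.4238,φ=4.873) and Σ D·Y over m':
  (+0.6093-0.0111i)·(+0.0547+0.3374i)  (+0.5072+0.0000i)·(+0.0716+0.0000i)  (-0.6093-0.0111i)·(-0.0547+0.3374i)
Y_1^0(R⁻¹ n̂) = +0.110378+0.000000i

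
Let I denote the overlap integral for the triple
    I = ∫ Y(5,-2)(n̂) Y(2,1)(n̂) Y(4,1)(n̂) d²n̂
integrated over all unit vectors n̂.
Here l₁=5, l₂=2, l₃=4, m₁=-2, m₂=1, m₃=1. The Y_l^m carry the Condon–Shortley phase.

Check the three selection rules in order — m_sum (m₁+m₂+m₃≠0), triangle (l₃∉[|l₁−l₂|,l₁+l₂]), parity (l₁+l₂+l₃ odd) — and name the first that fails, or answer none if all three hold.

azimuthal sum: -2 + 1 + 1 = 0  ✓
3 ≤ 4 ≤ 7 (triangle on l)  ✓
L = 5 + 2 + 4 = 11 (odd)  ✗

parity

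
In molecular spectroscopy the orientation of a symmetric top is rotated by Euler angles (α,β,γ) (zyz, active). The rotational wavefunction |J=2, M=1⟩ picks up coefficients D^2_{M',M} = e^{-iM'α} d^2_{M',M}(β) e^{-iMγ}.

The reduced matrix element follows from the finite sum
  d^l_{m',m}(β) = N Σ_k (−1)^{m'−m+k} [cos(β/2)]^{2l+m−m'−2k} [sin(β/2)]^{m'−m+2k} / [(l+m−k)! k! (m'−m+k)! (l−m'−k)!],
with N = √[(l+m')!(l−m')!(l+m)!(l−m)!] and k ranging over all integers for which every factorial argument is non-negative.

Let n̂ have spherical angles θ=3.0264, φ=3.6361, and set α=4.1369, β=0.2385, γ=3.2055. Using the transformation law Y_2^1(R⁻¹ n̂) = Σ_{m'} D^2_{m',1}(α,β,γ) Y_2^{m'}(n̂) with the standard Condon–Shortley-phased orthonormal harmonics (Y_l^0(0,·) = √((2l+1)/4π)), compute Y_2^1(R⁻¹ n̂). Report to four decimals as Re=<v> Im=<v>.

Re=-0.2389 Im=0.0555

Need the full column D^2_{m',1} for m'=−2..2 at α=4.1369, β=0.2385, γ=3.2055.
cos(β/2)=0.992898, sin(β/2)=0.118968
d^2_{-2,1}: single k=3 term ⇒ +0.003344;  D = +0.001165-0.003134i
d^2_{-1,1}: k∈[2..3] ⇒ +0.041859 -0.000200 = +0.041659;  D = +0.024858+0.033429i
d^2_{0,1}: k∈[1..2] ⇒ +0.285245 -0.004095 = +0.281150;  D = -0.280576+0.017955i
d^2_{1,1}: k∈[0..1] ⇒ +0.971894 -0.041859 = +0.930035;  D = +0.455305-0.810964i
d^2_{2,1}: single k=0 term ⇒ -0.232902;  D = -0.108318-0.206181i
Y_2^{m'}(θ=3.0264,φ=3.6361) and Σ D·Y over m':
  (+0.0012-0.0031i)·(+0.0028-0.0043i)  (+0.0249+0.0334i)·(+0.0776-0.0419i)  (-0.2806+0.0180i)·(+0.6183+0.0000i)  (+0.4553-0.8110i)·(-0.0776-0.0419i)  (-0.1083-0.2062i)·(+0.0028+0.0043i)
Y_2^1(R⁻¹ n̂) = -0.238880+0.055505i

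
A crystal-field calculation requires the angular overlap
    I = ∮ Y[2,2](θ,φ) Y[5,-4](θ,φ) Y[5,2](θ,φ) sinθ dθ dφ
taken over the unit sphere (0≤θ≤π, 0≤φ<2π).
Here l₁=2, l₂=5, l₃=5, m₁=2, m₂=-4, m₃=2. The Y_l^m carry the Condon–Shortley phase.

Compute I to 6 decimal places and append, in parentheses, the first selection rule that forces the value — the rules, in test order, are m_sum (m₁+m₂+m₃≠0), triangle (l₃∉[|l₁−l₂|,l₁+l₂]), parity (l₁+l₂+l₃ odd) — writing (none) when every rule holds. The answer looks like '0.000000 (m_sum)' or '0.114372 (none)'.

-0.137240 (none)

Rules hold: Σm=0, L=12 even, 3≤5≤7.
N = 5·11·11 = 605
Δ = 2!·2!·8!/13! = 1/38610
Racah Σ t=0..2: t=0:+1/2880 t=1:−1/576 t=2:+1/2880 = -1/960
⇒ 3j(2 5 5; 0 0 0)² = 10/429, sgn +1
Racah Σ t=0..0: t=0:+1/20160 = 1/20160
⇒ 3j(2 5 5; 2 -4 2)² = 12/715, sgn -1
4πI² = N·(3j₀)²·(3jₘ)² = 40/169
I = -1·√(0.236686/4π) = -0.13724032
No selection rule forces the value: the integral is nonzero (none).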